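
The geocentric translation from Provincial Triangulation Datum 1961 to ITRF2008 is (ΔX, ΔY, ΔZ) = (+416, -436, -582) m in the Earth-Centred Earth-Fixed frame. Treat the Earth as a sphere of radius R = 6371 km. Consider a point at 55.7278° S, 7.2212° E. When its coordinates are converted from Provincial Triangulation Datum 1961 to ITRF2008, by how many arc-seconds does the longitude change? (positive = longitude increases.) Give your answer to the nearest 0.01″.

Δλ = -27.87″

sin φ = -0.826372, cos φ = 0.563125, sin λ = 0.125700, cos λ = 0.992068.
East component: ΔE = −sin λ·ΔX + cos λ·ΔY = −(0.125700)(416) + (0.992068)(-436) = -484.83 m.
1° of latitude spans πR/180 = 111195 m; at latitude φ, 1° of longitude spans that × cos φ = 62616.7 m, so Δλ = -484.83 / 62616.7 × 3600 = -27.874″.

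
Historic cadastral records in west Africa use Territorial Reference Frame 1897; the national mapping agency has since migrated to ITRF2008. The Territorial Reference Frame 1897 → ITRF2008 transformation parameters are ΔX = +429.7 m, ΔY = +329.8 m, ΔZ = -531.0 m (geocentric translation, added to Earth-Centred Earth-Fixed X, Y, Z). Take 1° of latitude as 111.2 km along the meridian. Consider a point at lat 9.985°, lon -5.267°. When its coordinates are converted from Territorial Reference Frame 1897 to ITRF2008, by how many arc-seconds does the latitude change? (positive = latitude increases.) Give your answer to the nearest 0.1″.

Δφ = -19.2″

sin φ = 0.173390, cos φ = 0.984853, sin λ = -0.091797, cos λ = 0.995778.
North component: ΔN = −sin φ cos λ·ΔX − sin φ sin λ·ΔY + cos φ·ΔZ = −(0.173390)(0.995778)(429.7) − (0.173390)(-0.091797)(329.8) + (0.984853)(-531.0) = -591.90 m.
1° of latitude spans 111200 m, so Δφ = -591.90 / 111200 × 3600 = -19.162″.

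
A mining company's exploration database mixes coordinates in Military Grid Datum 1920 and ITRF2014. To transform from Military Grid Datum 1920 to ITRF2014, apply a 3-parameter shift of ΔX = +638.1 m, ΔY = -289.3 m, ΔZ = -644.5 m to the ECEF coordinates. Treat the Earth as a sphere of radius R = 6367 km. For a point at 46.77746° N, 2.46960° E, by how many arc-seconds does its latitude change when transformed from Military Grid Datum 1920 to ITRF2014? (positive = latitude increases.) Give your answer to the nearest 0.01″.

sin φ = 0.728699, cos φ = 0.684834, sin λ = 0.043089, cos λ = 0.999071.
North component: ΔN = −sin φ cos λ·ΔX − sin φ sin λ·ΔY + cos φ·ΔZ = −(0.728699)(0.999071)(638.1) − (0.728699)(0.043089)(-289.3) + (0.684834)(-644.5) = -896.84 m.
1° of latitude spans πR/180 = 111125 m, so Δφ = -896.84 / 111125 × 3600 = -29.054″.

Δφ = -29.05″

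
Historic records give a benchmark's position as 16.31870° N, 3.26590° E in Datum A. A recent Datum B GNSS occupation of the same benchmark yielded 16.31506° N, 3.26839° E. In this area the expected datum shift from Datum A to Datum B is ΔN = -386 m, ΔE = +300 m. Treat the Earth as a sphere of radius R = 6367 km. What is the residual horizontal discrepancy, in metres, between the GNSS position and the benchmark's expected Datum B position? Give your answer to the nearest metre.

39 m

Observed coordinate differences: Δφ = -0.00364°, Δλ = +0.00249°.
Converting to metres (1° lat = 111125 m, cos φ = 0.959714): observed ΔN = -404.5 m, observed ΔE = 265.6 m.
Subtracting the expected shift leaves a residual of -404.5 − (-386) = -18.5 m north and 265.6 − (300) = -34.4 m east.
Residual distance = √((-18.5)² + (-34.4)²) = 39.1 m.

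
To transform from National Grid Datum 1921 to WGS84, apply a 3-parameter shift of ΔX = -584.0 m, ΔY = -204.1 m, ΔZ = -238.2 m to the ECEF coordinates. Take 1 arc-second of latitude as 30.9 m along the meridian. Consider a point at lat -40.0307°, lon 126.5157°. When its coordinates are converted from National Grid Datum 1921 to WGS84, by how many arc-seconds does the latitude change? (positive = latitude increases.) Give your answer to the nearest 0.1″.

Δφ = -2.1″

sin φ = -0.643198, cos φ = 0.765700, sin λ = 0.803694, cos λ = -0.595043.
North component: ΔN = −sin φ cos λ·ΔX − sin φ sin λ·ΔY + cos φ·ΔZ = −(-0.643198)(-0.595043)(-584.0) − (-0.643198)(0.803694)(-204.1) + (0.765700)(-238.2) = -64.38 m.
1° of latitude spans 3600 × 30.90 = 111240 m, so Δφ = -64.38 / 111240 × 3600 = -2.084″.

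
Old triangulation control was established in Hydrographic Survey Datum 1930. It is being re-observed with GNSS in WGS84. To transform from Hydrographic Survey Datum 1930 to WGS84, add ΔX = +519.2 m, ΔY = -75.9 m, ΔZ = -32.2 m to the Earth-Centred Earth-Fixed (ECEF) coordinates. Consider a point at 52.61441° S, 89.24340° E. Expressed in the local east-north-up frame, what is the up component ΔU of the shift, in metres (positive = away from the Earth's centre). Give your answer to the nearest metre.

At φ = -52.61441°, λ = 89.24340°: sin φ = -0.794567, cos φ = 0.607176, sin λ = 0.999913, cos λ = 0.013205.
ΔU = cos φ cos λ·ΔX + cos φ sin λ·ΔY + sin φ·ΔZ = (0.607176)(0.013205)(519.2) + (0.607176)(0.999913)(-75.9) + (-0.794567)(-32.2) = -16.33 m.

ΔU = -16 m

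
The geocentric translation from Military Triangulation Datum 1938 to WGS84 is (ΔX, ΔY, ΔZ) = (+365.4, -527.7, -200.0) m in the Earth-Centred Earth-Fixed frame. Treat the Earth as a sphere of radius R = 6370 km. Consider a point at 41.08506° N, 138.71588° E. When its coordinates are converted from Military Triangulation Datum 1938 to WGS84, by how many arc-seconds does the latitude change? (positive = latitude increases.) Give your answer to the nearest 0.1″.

Δφ = 8.4″

sin φ = 0.657179, cos φ = 0.753735, sin λ = 0.659793, cos λ = -0.751447.
North component: ΔN = −sin φ cos λ·ΔX − sin φ sin λ·ΔY + cos φ·ΔZ = −(0.657179)(-0.751447)(365.4) − (0.657179)(0.659793)(-527.7) + (0.753735)(-200.0) = 258.51 m.
1° of latitude spans πR/180 = 111177 m, so Δφ = 258.51 / 111177 × 3600 = 8.371″.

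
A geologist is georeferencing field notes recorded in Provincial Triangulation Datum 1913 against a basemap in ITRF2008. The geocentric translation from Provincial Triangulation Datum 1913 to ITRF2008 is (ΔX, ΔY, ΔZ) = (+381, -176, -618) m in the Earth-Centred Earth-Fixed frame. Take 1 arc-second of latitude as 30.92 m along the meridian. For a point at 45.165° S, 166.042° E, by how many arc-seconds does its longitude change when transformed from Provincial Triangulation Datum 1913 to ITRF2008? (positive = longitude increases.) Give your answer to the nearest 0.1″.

sin φ = -0.709140, cos φ = 0.705068, sin λ = 0.241211, cos λ = -0.970473.
East component: ΔE = −sin λ·ΔX + cos λ·ΔY = −(0.241211)(381) + (-0.970473)(-176) = 78.90 m.
1° of latitude spans 3600 × 30.92 = 111312 m; at latitude φ, 1° of longitude spans that × cos φ = 78482.5 m, so Δλ = 78.90 / 78482.5 × 3600 = 3.619″.

Δλ = 3.6″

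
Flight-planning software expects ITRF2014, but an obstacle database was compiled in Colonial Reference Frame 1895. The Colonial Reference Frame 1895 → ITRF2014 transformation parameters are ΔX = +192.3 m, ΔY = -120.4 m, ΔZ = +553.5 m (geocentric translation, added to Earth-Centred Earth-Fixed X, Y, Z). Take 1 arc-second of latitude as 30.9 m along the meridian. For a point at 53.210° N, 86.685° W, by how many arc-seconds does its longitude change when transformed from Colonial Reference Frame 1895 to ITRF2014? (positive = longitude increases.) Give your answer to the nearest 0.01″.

Δλ = 10.00″

sin φ = 0.800836, cos φ = 0.598884, sin λ = -0.998327, cos λ = 0.057825.
East component: ΔE = −sin λ·ΔX + cos λ·ΔY = −(-0.998327)(192.3) + (0.057825)(-120.4) = 185.02 m.
1° of latitude spans 3600 × 30.90 = 111240 m; at latitude φ, 1° of longitude spans that × cos φ = 66619.8 m, so Δλ = 185.02 / 66619.8 × 3600 = 9.998″.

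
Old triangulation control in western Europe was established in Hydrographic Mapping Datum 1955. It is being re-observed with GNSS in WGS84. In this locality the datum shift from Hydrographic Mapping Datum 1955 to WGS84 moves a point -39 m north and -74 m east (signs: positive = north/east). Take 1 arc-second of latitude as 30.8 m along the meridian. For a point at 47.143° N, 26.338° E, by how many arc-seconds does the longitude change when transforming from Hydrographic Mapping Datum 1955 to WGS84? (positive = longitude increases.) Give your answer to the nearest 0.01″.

At latitude 47.143°, cos φ = 0.680171.
1″ of longitude at this latitude = 30.80 × cos φ = 20.9493 m, so Δλ = -74.0 / 20.9493 = -3.532″.

Δλ = -3.53″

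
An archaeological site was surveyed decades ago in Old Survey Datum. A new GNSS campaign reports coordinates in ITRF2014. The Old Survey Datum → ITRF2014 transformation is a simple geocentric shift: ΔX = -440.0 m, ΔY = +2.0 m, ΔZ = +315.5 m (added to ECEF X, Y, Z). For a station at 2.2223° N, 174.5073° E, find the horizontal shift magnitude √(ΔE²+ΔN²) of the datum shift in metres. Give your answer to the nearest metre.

The local east axis at (φ, λ) is (−sin λ, cos λ, 0), so ΔE = −sin(174.5073°)·(-440.0) + cos(174.5073°)·2.0 = 40.13 m.
The local north axis is (−sin φ cos λ, −sin φ sin λ, cos φ), giving ΔN = -16.983 − 0.007 + 315.263 = 298.27 m.
Horizontal magnitude = √(ΔE² + ΔN²) = √(40.13² + 298.27²) = 300.96 m.

301 m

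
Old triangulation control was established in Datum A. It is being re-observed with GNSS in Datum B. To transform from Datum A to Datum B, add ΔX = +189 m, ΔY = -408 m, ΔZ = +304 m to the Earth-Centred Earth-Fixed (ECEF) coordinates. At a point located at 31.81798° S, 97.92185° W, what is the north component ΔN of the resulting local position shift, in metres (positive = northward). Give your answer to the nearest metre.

The local north axis is (−sin φ cos λ, −sin φ sin λ, cos φ), giving ΔN = -13.733 + 213.054 + 258.317 = 457.64 m.

ΔN = 458 m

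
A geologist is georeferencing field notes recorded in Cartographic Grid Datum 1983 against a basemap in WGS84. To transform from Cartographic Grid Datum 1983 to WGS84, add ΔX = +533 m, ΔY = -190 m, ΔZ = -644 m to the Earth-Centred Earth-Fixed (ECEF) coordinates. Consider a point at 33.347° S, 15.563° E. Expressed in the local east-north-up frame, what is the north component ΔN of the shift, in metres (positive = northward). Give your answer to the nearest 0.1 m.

The local north axis is (−sin φ cos λ, −sin φ sin λ, cos φ), giving ΔN = 282.252 − 28.022 − 537.970 = -283.74 m.

ΔN = -283.7 m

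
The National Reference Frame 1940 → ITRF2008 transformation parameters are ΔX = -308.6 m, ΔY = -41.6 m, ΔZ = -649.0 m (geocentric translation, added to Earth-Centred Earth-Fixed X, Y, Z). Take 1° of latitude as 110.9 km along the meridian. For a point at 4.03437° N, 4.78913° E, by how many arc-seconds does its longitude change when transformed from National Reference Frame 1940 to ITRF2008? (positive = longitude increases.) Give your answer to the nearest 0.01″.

Δλ = -0.51″

sin φ = 0.070355, cos φ = 0.997522, sin λ = 0.083489, cos λ = 0.996509.
East component: ΔE = −sin λ·ΔX + cos λ·ΔY = −(0.083489)(-308.6) + (0.996509)(-41.6) = -15.69 m.
1° of latitude spans 110900 m; at latitude φ, 1° of longitude spans that × cos φ = 110625.2 m, so Δλ = -15.69 / 110625.2 × 3600 = -0.511″.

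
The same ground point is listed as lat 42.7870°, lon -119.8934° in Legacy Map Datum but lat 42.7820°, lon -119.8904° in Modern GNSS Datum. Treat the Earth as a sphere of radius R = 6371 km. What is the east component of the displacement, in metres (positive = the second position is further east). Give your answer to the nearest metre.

ΔE = 245 m

Δφ = 42.7820° − 42.7870° = -0.0050°; Δλ = -119.8904° − -119.8934° = +0.0030°.
1° along a meridian = πR/180 = 111195 m.
ΔN = Δφ × 111195 = -556.0 m; ΔE = Δλ × 111195 × cos(42.7870°) = +0.0030 × 111195 × 0.733884 = 244.8 m.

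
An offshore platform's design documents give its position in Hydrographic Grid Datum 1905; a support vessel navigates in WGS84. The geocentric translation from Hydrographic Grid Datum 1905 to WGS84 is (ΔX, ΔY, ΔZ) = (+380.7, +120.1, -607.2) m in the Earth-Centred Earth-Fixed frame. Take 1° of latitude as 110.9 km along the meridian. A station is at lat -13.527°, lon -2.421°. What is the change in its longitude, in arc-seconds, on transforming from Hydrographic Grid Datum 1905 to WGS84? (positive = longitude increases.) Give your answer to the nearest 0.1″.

sin φ = -0.233904, cos φ = 0.972260, sin λ = -0.042242, cos λ = 0.999107.
East component: ΔE = −sin λ·ΔX + cos λ·ΔY = −(-0.042242)(380.7) + (0.999107)(120.1) = 136.07 m.
1° of latitude spans 110900 m; at latitude φ, 1° of longitude spans that × cos φ = 107823.6 m, so Δλ = 136.07 / 107823.6 × 3600 = 4.543″.

Δλ = 4.5″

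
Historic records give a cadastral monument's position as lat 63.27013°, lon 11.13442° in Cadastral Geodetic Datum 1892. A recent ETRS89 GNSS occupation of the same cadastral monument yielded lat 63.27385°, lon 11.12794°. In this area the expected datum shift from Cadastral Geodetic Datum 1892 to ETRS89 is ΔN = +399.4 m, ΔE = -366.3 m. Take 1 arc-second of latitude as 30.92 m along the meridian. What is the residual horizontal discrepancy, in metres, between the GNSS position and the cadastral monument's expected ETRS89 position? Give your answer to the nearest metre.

44 m

Observed coordinate differences: Δφ = +0.00372°, Δλ = -0.00648°.
Converting to metres (1° lat = 111312 m, cos φ = 0.449785): observed ΔN = 414.1 m, observed ΔE = -324.4 m.
Subtracting the expected shift leaves a residual of 414.1 − (399.4) = 14.7 m north and -324.4 − (-366.3) = 41.9 m east.
Residual distance = √(14.7² + 41.9²) = 44.4 m.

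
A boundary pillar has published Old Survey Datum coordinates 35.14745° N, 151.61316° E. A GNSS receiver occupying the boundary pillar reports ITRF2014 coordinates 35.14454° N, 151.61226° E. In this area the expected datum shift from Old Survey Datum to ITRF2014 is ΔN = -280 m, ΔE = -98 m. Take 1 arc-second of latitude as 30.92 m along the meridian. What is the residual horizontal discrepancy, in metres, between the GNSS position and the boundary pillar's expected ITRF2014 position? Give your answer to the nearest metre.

Observed coordinate differences: Δφ = -0.00291°, Δλ = -0.00090°.
Converting to metres (1° lat = 111312 m, cos φ = 0.817673): observed ΔN = -323.9 m, observed ΔE = -81.9 m.
Subtracting the expected shift leaves a residual of -323.9 − (-280) = -43.9 m north and -81.9 − (-98) = 16.1 m east.
Residual distance = √((-43.9)² + 16.1²) = 46.8 m.

47 m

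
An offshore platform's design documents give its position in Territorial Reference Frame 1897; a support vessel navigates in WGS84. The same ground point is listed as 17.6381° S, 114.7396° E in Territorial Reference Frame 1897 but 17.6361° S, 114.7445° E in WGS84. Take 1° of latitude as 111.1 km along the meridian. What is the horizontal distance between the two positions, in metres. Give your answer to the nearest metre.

Δφ = -17.6361° − -17.6381° = +0.0020°; Δλ = 114.7445° − 114.7396° = +0.0049°.
ΔN = Δφ × 111100 = 222.2 m; ΔE = Δλ × 111100 × cos(-17.6381°) = +0.0049 × 111100 × 0.952989 = 518.8 m.
Distance = √(ΔE² + ΔN²) = √(518.8² + 222.2²) = 564.4 m.

564 m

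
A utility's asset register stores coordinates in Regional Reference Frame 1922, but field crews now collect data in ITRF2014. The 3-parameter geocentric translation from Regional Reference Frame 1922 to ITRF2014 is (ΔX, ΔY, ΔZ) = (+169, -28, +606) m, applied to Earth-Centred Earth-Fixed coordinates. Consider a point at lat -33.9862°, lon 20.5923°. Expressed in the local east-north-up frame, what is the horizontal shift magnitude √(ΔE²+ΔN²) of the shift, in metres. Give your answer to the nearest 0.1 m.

591.6 m

At φ = -33.9862°, λ = 20.5923°: sin φ = -0.558993, cos φ = 0.829172, sin λ = 0.351716, cos λ = 0.936107.
ΔE = −sin λ·ΔX + cos λ·ΔY = −(0.351716)·(169) + (0.936107)·(-28) = -85.65 m.
ΔN = −sin φ cos λ·ΔX − sin φ sin λ·ΔY + cos φ·ΔZ = −(-0.558993)(0.936107)(169) − (-0.558993)(0.351716)(-28) + (0.829172)(606) = 585.41 m.
Horizontal magnitude = √(ΔE² + ΔN²) = √((-85.65)² + 585.41²) = 591.64 m.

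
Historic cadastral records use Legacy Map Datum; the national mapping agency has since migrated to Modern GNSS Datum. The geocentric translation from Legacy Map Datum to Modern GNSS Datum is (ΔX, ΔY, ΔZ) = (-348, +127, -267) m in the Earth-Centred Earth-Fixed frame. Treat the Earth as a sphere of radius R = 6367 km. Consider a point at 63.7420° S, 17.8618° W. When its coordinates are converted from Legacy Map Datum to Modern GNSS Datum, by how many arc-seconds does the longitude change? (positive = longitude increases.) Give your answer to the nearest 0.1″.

sin φ = -0.896811, cos φ = 0.442414, sin λ = -0.306722, cos λ = 0.951799.
East component: ΔE = −sin λ·ΔX + cos λ·ΔY = −(-0.306722)(-348) + (0.951799)(127) = 14.14 m.
1° of latitude spans πR/180 = 111125 m; at latitude φ, 1° of longitude spans that × cos φ = 49163.3 m, so Δλ = 14.14 / 49163.3 × 3600 = 1.035″.

Δλ = 1.0″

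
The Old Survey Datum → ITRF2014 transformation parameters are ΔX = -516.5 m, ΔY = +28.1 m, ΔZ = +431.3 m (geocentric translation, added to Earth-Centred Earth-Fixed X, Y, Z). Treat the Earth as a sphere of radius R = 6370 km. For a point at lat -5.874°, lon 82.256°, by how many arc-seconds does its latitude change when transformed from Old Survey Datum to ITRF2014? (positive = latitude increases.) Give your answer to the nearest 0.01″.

Δφ = 13.75″

sin φ = -0.102341, cos φ = 0.994749, sin λ = 0.990880, cos λ = 0.134747.
North component: ΔN = −sin φ cos λ·ΔX − sin φ sin λ·ΔY + cos φ·ΔZ = −(-0.102341)(0.134747)(-516.5) − (-0.102341)(0.990880)(28.1) + (0.994749)(431.3) = 424.76 m.
1° of latitude spans πR/180 = 111177 m, so Δφ = 424.76 / 111177 × 3600 = 13.754″.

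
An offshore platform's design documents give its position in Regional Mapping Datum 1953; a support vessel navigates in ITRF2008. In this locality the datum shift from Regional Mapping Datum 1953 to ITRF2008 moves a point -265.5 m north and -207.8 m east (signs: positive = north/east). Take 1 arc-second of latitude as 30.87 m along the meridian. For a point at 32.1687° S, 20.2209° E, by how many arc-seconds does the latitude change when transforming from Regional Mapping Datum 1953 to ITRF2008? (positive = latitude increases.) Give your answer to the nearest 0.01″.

1″ of latitude = 30.87 m, so Δφ = -265.5 / 30.87 = -8.601″.

Δφ = -8.60″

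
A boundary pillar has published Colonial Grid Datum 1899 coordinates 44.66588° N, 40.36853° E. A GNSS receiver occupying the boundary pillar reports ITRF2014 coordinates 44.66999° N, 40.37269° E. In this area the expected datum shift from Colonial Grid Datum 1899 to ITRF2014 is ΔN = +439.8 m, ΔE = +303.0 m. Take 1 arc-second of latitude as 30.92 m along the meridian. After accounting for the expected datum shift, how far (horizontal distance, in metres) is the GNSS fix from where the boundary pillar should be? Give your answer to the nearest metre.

Observed coordinate differences: Δφ = +0.00411°, Δλ = +0.00416°.
Converting to metres (1° lat = 111312 m, cos φ = 0.711218): observed ΔN = 457.5 m, observed ΔE = 329.3 m.
Subtracting the expected shift leaves a residual of 457.5 − (439.8) = 17.7 m north and 329.3 − (303.0) = 26.3 m east.
Residual distance = √(17.7² + 26.3²) = 31.7 m.

32 m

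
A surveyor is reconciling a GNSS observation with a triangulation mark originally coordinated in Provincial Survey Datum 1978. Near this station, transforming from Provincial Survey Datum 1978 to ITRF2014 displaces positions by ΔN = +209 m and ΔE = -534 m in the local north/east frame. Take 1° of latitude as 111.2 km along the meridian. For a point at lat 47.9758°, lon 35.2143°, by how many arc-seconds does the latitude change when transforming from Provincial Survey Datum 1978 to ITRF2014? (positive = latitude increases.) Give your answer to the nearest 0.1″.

Δφ = 6.8″

1° of latitude = 111.2 km, so Δφ = 209.0 / 111200 = 0.0018795° = 6.766″.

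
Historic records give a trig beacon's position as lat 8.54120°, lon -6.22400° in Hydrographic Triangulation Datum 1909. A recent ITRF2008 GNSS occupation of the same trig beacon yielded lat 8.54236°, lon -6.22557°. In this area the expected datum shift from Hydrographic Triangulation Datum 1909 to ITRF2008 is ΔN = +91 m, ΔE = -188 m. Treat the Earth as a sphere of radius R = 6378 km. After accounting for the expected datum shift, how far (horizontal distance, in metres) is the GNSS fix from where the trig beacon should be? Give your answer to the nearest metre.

41 m

Observed coordinate differences: Δφ = +0.00116°, Δλ = -0.00157°.
Converting to metres (1° lat = 111317 m, cos φ = 0.988909): observed ΔN = 129.1 m, observed ΔE = -172.8 m.
Subtracting the expected shift leaves a residual of 129.1 − (91) = 38.1 m north and -172.8 − (-188) = 15.2 m east.
Residual distance = √(38.1² + 15.2²) = 41.0 m.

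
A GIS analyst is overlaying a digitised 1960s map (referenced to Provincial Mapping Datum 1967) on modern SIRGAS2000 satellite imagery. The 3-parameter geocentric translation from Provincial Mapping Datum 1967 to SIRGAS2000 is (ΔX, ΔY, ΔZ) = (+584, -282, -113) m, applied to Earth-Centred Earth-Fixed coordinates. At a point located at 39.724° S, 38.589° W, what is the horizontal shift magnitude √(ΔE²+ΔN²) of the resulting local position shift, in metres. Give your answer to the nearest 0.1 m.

At φ = -39.724°, λ = -38.589°: sin φ = -0.639090, cos φ = 0.769132, sin λ = -0.623730, cos λ = 0.781640.
ΔE = −sin λ·ΔX + cos λ·ΔY = −(-0.623730)·(584) + (0.781640)·(-282) = 143.84 m.
ΔN = −sin φ cos λ·ΔX − sin φ sin λ·ΔY + cos φ·ΔZ = −(-0.639090)(0.781640)(584) − (-0.639090)(-0.623730)(-282) + (0.769132)(-113) = 317.23 m.
Horizontal magnitude = √(ΔE² + ΔN²) = √(143.84² + 317.23²) = 348.31 m.

348.3 m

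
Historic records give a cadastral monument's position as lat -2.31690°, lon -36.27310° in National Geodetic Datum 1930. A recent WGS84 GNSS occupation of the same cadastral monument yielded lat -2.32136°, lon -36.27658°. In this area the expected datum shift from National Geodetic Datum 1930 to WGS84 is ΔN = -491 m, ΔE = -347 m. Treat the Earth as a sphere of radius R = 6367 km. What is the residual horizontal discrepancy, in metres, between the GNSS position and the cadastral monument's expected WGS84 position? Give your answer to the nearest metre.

40 m

Observed coordinate differences: Δφ = -0.00446°, Δλ = -0.00348°.
Converting to metres (1° lat = 111125 m, cos φ = 0.999183): observed ΔN = -495.6 m, observed ΔE = -386.4 m.
Subtracting the expected shift leaves a residual of -495.6 − (-491) = -4.6 m north and -386.4 − (-347) = -39.4 m east.
Residual distance = √((-4.6)² + (-39.4)²) = 39.7 m.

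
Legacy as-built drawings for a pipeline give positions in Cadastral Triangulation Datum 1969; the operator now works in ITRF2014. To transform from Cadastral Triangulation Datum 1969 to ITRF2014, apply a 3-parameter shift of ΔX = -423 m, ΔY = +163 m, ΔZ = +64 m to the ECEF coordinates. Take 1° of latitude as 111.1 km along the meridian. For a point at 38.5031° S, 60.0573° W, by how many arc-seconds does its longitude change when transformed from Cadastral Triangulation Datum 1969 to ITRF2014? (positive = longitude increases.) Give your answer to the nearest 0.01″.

Δλ = -11.81″

sin φ = -0.622557, cos φ = 0.782574, sin λ = -0.866525, cos λ = 0.499134.
East component: ΔE = −sin λ·ΔX + cos λ·ΔY = −(-0.866525)(-423) + (0.499134)(163) = -285.18 m.
1° of latitude spans 111100 m; at latitude φ, 1° of longitude spans that × cos φ = 86944.0 m, so Δλ = -285.18 / 86944.0 × 3600 = -11.808″.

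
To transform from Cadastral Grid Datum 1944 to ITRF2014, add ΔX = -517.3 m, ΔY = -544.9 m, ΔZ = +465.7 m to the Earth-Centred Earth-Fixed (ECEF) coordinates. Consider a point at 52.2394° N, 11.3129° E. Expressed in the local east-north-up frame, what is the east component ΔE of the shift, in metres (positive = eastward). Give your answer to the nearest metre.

ΔE = -433 m

At φ = 52.2394°, λ = 11.3129°: sin φ = 0.790576, cos φ = 0.612364, sin λ = 0.196167, cos λ = 0.980571.
ΔE = −sin λ·ΔX + cos λ·ΔY = −(0.196167)·(-517.3) + (0.980571)·(-544.9) = -432.84 m.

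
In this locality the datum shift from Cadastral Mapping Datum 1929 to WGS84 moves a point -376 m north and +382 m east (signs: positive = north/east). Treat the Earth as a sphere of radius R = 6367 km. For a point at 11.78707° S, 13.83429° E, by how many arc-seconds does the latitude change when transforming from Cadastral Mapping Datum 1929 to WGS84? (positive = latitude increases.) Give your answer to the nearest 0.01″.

On a sphere of radius R, 1 rad of latitude = R, so Δφ = ΔN / R = -376.0 / 6367000 = -5.9054e-05 rad = -12.181″.

Δφ = -12.18″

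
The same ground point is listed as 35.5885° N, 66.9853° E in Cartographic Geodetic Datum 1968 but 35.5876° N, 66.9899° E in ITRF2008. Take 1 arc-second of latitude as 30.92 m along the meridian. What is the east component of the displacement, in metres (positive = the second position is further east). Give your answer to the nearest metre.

Δφ = 35.5876° − 35.5885° = -0.0009°; Δλ = 66.9899° − 66.9853° = +0.0046°.
1° of latitude = 3600 × 30.92 = 111312 m.
ΔN = Δφ × 111312 = -100.2 m; ΔE = Δλ × 111312 × cos(35.5885°) = +0.0046 × 111312 × 0.813218 = 416.4 m.

ΔE = 416 m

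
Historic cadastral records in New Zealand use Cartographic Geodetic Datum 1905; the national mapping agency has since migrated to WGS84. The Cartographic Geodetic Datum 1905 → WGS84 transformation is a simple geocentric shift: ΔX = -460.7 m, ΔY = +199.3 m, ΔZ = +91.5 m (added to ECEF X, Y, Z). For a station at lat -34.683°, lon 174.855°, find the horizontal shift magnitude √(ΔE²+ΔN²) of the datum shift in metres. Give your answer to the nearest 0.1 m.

The local east axis at (φ, λ) is (−sin λ, cos λ, 0), so ΔE = −sin(174.855°)·(-460.7) + cos(174.855°)·199.3 = -157.18 m.
The local north axis is (−sin φ cos λ, −sin φ sin λ, cos φ), giving ΔN = 261.098 + 10.170 + 75.242 = 346.51 m.
Horizontal magnitude = √(ΔE² + ΔN²) = √((-157.18)² + 346.51²) = 380.49 m.

380.5 m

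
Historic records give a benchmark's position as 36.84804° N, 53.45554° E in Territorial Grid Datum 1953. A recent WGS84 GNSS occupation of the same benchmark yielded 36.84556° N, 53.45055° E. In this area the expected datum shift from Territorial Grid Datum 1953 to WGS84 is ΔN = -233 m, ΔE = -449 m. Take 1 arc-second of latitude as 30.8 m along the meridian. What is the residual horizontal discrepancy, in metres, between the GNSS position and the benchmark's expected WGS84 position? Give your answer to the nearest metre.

Observed coordinate differences: Δφ = -0.00248°, Δλ = -0.00499°.
Converting to metres (1° lat = 110880 m, cos φ = 0.800229): observed ΔN = -275.0 m, observed ΔE = -442.8 m.
Subtracting the expected shift leaves a residual of -275.0 − (-233) = -42.0 m north and -442.8 − (-449) = 6.2 m east.
Residual distance = √((-42.0)² + 6.2²) = 42.4 m.

42 m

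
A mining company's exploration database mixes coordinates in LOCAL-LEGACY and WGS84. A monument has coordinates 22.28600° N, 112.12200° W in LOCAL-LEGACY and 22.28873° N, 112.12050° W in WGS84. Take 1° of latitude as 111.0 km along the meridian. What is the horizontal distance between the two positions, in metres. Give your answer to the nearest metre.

340 m

Δφ = 22.28873° − 22.28600° = +0.00273°; Δλ = -112.12050° − -112.12200° = +0.00150°.
ΔN = Δφ × 111000 = 303.0 m; ΔE = Δλ × 111000 × cos(22.28600°) = +0.00150 × 111000 × 0.925302 = 154.1 m.
Distance = √(ΔE² + ΔN²) = √(154.1² + 303.0²) = 339.9 m.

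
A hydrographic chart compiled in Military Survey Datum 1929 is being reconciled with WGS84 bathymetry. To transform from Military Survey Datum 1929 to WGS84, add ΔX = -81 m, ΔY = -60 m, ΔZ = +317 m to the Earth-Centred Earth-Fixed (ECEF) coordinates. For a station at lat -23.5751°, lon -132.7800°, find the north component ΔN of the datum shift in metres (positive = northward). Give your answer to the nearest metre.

ΔN = 330 m

At φ = -23.5751°, λ = -132.7800°: sin φ = -0.399951, cos φ = 0.916537, sin λ = -0.733967, cos λ = -0.679185.
ΔN = −sin φ cos λ·ΔX − sin φ sin λ·ΔY + cos φ·ΔZ = −(-0.399951)(-0.679185)(-81) − (-0.399951)(-0.733967)(-60) + (0.916537)(317) = 330.16 m.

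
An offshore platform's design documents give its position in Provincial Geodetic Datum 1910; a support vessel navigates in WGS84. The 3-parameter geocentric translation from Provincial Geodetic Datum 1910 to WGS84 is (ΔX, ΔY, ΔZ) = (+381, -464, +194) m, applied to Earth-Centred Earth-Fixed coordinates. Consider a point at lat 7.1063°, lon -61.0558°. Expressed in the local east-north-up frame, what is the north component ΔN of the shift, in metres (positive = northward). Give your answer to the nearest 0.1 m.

The local north axis is (−sin φ cos λ, −sin φ sin λ, cos φ), giving ΔN = -22.811 − 50.232 + 192.510 = 119.47 m.

ΔN = 119.5 m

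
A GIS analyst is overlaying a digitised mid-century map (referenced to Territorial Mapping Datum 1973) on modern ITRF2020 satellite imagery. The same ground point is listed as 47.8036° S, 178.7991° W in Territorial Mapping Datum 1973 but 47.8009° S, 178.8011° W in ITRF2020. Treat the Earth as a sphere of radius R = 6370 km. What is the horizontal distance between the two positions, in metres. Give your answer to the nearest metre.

Δφ = -47.8009° − -47.8036° = +0.0027°; Δλ = -178.8011° − -178.7991° = -0.0020°.
1° along a meridian = πR/180 = 111177 m.
ΔN = Δφ × 111177 = 300.2 m; ΔE = Δλ × 111177 × cos(-47.8036°) = -0.0020 × 111177 × 0.671674 = -149.4 m.
Distance = √(ΔE² + ΔN²) = √((-149.4)² + 300.2²) = 335.3 m.

335 m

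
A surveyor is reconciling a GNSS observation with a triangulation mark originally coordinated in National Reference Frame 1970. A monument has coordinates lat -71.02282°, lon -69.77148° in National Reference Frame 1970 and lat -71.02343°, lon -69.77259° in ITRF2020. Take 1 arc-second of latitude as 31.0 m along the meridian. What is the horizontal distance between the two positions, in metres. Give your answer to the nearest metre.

79 m

Δφ = -71.02343° − -71.02282° = -0.00061°; Δλ = -69.77259° − -69.77148° = -0.00111°.
1° of latitude = 3600 × 31.00 = 111600 m.
ΔN = Δφ × 111600 = -68.1 m; ΔE = Δλ × 111600 × cos(-71.02282°) = -0.00111 × 111600 × 0.325192 = -40.3 m.
Distance = √(ΔE² + ΔN²) = √((-40.3)² + (-68.1)²) = 79.1 m.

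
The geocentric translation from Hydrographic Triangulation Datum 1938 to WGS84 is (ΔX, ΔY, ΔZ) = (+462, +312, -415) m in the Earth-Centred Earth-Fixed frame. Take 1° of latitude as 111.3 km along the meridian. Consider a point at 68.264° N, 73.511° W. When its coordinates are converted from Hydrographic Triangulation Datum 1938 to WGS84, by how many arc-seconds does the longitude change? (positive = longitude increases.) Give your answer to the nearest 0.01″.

sin φ = 0.928900, cos φ = 0.370330, sin λ = -0.958874, cos λ = 0.283831.
East component: ΔE = −sin λ·ΔX + cos λ·ΔY = −(-0.958874)(462) + (0.283831)(312) = 531.56 m.
1° of latitude spans 111300 m; at latitude φ, 1° of longitude spans that × cos φ = 41217.8 m, so Δλ = 531.56 / 41217.8 × 3600 = 46.427″.

Δλ = 46.43″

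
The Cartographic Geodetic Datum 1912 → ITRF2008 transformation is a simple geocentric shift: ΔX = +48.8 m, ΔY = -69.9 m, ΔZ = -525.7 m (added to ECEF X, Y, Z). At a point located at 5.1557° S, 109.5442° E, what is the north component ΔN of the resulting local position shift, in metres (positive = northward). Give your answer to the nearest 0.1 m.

At φ = -5.1557°, λ = 109.5442°: sin φ = -0.089863, cos φ = 0.995954, sin λ = 0.942384, cos λ = -0.334534.
ΔN = −sin φ cos λ·ΔX − sin φ sin λ·ΔY + cos φ·ΔZ = −(-0.089863)(-0.334534)(48.8) − (-0.089863)(0.942384)(-69.9) + (0.995954)(-525.7) = -530.96 m.

ΔN = -531.0 m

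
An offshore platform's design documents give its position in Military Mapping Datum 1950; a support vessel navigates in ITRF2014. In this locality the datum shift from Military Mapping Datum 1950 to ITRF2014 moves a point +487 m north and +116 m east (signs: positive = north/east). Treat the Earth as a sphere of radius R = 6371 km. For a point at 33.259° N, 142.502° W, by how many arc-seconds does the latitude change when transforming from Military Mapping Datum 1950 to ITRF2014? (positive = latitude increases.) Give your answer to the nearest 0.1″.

Δφ = 15.8″

On a sphere of radius R, 1 rad of latitude = R, so Δφ = ΔN / R = 487.0 / 6371000 = 7.6440e-05 rad = 15.767″.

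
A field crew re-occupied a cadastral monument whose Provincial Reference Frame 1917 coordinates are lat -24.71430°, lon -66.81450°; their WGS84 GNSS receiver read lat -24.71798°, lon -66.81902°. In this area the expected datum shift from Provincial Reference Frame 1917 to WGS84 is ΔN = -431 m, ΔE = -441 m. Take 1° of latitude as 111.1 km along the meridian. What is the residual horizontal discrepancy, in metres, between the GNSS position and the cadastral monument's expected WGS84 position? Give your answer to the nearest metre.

Observed coordinate differences: Δφ = -0.00368°, Δλ = -0.00452°.
Converting to metres (1° lat = 111100 m, cos φ = 0.908404): observed ΔN = -408.8 m, observed ΔE = -456.2 m.
Subtracting the expected shift leaves a residual of -408.8 − (-431) = 22.2 m north and -456.2 − (-441) = -15.2 m east.
Residual distance = √(22.2² + (-15.2)²) = 26.9 m.

27 m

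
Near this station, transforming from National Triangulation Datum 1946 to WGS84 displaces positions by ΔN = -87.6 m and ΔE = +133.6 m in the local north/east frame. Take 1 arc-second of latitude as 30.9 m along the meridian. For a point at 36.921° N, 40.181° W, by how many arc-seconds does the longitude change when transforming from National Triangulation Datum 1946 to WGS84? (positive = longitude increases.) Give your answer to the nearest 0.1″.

Δλ = 5.4″

At latitude 36.921°, cos φ = 0.799465.
1″ of longitude at this latitude = 30.90 × cos φ = 24.7035 m, so Δλ = 133.6 / 24.7035 = 5.408″.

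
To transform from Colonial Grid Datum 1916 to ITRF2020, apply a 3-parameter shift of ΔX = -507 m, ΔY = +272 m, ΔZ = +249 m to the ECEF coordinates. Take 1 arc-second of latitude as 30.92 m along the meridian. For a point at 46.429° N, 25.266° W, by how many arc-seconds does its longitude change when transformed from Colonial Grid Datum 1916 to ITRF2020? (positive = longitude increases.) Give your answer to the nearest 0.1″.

sin φ = 0.724521, cos φ = 0.689253, sin λ = -0.426821, cos λ = 0.904336.
East component: ΔE = −sin λ·ΔX + cos λ·ΔY = −(-0.426821)(-507) + (0.904336)(272) = 29.58 m.
1° of latitude spans 3600 × 30.92 = 111312 m; at latitude φ, 1° of longitude spans that × cos φ = 76722.1 m, so Δλ = 29.58 / 76722.1 × 3600 = 1.388″.

Δλ = 1.4″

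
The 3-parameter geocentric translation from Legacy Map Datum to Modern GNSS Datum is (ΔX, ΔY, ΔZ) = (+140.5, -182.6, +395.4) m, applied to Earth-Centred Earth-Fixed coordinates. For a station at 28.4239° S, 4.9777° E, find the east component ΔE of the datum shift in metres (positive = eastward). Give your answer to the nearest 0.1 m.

ΔE = -194.1 m

At φ = -28.4239°, λ = 4.9777°: sin φ = -0.475991, cos φ = 0.879450, sin λ = 0.086768, cos λ = 0.996229.
ΔE = −sin λ·ΔX + cos λ·ΔY = −(0.086768)·(140.5) + (0.996229)·(-182.6) = -194.10 m.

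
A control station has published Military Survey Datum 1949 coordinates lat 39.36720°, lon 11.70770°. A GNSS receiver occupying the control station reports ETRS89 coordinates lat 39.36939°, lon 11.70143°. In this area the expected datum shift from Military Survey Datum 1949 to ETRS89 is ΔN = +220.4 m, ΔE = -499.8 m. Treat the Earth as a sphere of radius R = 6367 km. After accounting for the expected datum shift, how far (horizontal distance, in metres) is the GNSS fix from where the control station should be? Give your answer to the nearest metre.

Observed coordinate differences: Δφ = +0.00219°, Δλ = -0.00627°.
Converting to metres (1° lat = 111125 m, cos φ = 0.773097): observed ΔN = 243.4 m, observed ΔE = -538.7 m.
Subtracting the expected shift leaves a residual of 243.4 − (220.4) = 23.0 m north and -538.7 − (-499.8) = -38.9 m east.
Residual distance = √(23.0² + (-38.9)²) = 45.1 m.

45 m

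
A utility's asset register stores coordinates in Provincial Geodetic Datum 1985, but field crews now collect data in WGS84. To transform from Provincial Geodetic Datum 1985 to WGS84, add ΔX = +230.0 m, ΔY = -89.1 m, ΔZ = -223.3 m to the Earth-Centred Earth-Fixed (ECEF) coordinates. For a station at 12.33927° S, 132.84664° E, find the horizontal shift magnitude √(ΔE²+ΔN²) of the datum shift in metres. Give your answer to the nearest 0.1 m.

286.7 m

At φ = -12.33927°, λ = 132.84664°: sin φ = -0.213700, cos φ = 0.976899, sin λ = 0.733177, cos λ = -0.680038.
ΔE = −sin λ·ΔX + cos λ·ΔY = −(0.733177)·(230.0) + (-0.680038)·(-89.1) = -108.04 m.
ΔN = −sin φ cos λ·ΔX − sin φ sin λ·ΔY + cos φ·ΔZ = −(-0.213700)(-0.680038)(230.0) − (-0.213700)(0.733177)(-89.1) + (0.976899)(-223.3) = -265.53 m.
Horizontal magnitude = √(ΔE² + ΔN²) = √((-108.04)² + (-265.53)²) = 286.66 m.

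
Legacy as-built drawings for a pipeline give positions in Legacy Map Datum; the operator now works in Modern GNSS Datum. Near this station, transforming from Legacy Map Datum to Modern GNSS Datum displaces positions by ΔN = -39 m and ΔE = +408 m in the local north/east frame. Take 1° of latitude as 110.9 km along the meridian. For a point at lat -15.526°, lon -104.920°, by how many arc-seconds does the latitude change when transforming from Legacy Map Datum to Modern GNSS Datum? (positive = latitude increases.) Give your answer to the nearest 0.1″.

1° of latitude = 110.9 km, so Δφ = -39.0 / 110900 = -0.0003517° = -1.266″.

Δφ = -1.3″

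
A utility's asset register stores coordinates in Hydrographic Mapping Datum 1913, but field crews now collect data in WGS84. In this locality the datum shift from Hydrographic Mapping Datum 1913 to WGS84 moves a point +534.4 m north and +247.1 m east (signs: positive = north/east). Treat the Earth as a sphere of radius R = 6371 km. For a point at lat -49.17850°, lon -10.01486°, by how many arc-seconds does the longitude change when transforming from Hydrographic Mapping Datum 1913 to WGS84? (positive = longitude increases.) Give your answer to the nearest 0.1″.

Δλ = 12.2″

At latitude -49.17850°, cos φ = 0.653705.
One radian of longitude at latitude φ spans R cos φ, so Δλ = ΔE / (R cos φ) = 247.1 / (6371000 × 0.653705) = 5.9331e-05 rad = 12.238″.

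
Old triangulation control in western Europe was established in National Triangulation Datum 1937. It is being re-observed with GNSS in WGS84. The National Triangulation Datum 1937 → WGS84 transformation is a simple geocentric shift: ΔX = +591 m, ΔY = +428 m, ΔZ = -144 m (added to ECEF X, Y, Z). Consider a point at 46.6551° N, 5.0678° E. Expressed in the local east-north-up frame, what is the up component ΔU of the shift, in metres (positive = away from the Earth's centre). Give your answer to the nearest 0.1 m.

At φ = 46.6551°, λ = 5.0678°: sin φ = 0.727235, cos φ = 0.686388, sin λ = 0.088335, cos λ = 0.996091.
ΔU = cos φ cos λ·ΔX + cos φ sin λ·ΔY + sin φ·ΔZ = (0.686388)(0.996091)(591) + (0.686388)(0.088335)(428) + (0.727235)(-144) = 325.30 m.

ΔU = 325.3 m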